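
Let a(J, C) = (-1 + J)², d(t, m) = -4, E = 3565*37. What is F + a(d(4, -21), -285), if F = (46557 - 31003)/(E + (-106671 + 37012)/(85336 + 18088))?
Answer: 342660483421/13642073061 ≈ 25.118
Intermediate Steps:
E = 131905
F = 1608656896/13642073061 (F = (46557 - 31003)/(131905 + (-106671 + 37012)/(85336 + 18088)) = 15554/(131905 - 69659/103424) = 15554/(13642073061/103424) = 15554*(103424/13642073061) = 1608656896/13642073061 ≈ 0.11792)
F + a(d(4, -21), -285) = 1608656896/13642073061 + (-1 - 4)² = 1608656896/13642073061 + (-5)² = 1608656896/13642073061 + 25 = 342660483421/13642073061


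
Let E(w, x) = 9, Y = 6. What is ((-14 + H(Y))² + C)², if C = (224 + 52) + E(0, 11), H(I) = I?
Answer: 121801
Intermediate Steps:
C = 285 (C = (224 + 52) + 9 = 276 + 9 = 285)
((-14 + H(Y))² + C)² = ((-14 + 6)² + 285)² = ((-8)² + 285)² = (64 + 285)² = 349² = 121801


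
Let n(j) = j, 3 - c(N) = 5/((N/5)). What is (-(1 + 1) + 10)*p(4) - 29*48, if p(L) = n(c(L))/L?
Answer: -2797/2 ≈ -1398.5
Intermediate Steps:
c(N) = 3 - 25/N (c(N) = 3 - 5/(N/5) = 3 - 5*5/N = 3 - 25/N)
p(L) = (3 - 25/L)/L
(-(1 + 1) + 10)*p(4) - 29*48 = (-(1 + 1) + 10)*((-25 + 3*4)/4²) - 29*48 = (-1*2 + 10)*((-25 + 12)/16) - 1392 = (-2 + 10)*((1/16)*(-13)) - 1392 = 8*(-13/16) - 1392 = -13/2 - 1392 = -2797/2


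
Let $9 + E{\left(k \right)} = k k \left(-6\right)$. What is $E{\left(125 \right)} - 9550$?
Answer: $-103309$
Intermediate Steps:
$E{\left(k \right)} = -9 - 6 k^{2}$ ($E{\left(k \right)} = -9 + k k \left(-6\right) = -9 + k^{2} \left(-6\right) = -9 - 6 k^{2}$)
$E{\left(125 \right)} - 9550 = \left(-9 - 6 \cdot 125^{2}\right) - 9550 = \left(-9 - 93750\right) - 9550 = -93759 - 9550 = -103309$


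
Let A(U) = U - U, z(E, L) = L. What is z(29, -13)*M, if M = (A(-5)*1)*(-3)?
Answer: 0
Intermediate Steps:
A(U) = 0
M = 0 (M = (0*1)*(-3) = 0*(-3) = 0)
z(29, -13)*M = -13*0 = 0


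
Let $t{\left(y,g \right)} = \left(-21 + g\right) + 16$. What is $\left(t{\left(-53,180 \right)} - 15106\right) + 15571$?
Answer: $640$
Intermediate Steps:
$t{\left(y,g \right)} = -5 + g$
$\left(t{\left(-53,180 \right)} - 15106\right) + 15571 = \left(\left(-5 + 180\right) - 15106\right) + 15571 = \left(175 - 15106\right) + 15571 = -14931 + 15571 = 640$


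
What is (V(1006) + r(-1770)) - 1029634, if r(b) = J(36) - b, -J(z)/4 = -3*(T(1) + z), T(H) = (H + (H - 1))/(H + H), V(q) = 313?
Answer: -1027113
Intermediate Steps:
T(H) = (-1 + 2*H)/(2*H) (T(H) = (H + (-1 + H))/((2*H)) = (-1 + 2*H)*(1/(2*H)) = (-1 + 2*H)/(2*H))
J(z) = 6 + 12*z (J(z) = -(-12)*((-½ + 1)/1 + z) = -(-12)*(1*(½) + z) = -(-12)*(½ + z) = -4*(-3/2 - 3*z) = 6 + 12*z)
r(b) = 438 - b (r(b) = (6 + 12*36) - b = (6 + 432) - b = 438 - b)
(V(1006) + r(-1770)) - 1029634 = (313 + (438 - 1*(-1770))) - 1029634 = (313 + (438 + 1770)) - 1029634 = (313 + 2208) - 1029634 = 2521 - 1029634 = -1027113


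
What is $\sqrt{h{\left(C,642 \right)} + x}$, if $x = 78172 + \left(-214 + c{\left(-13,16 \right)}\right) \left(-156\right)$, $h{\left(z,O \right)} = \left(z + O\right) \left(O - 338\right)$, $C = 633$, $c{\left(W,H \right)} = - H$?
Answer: $2 \sqrt{125413} \approx 708.27$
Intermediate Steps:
$h{\left(z,O \right)} = \left(-338 + O\right) \left(O + z\right)$ ($h{\left(z,O \right)} = \left(O + z\right) \left(-338 + O\right) = \left(-338 + O\right) \left(O + z\right)$)
$x = 114052$ ($x = 78172 + \left(-214 - 16\right) \left(-156\right) = 78172 - -35880 = 78172 + 35880 = 114052$)
$\sqrt{h{\left(C,642 \right)} + x} = \sqrt{\left(642^{2} - 216996 - 213954 + 642 \cdot 633\right) + 114052} = \sqrt{\left(412164 - 216996 - 213954 + 406386\right) + 114052} = \sqrt{387600 + 114052} = \sqrt{501652} = 2 \sqrt{125413}$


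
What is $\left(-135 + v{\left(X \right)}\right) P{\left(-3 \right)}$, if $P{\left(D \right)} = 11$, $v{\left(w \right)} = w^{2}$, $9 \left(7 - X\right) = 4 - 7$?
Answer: $- \frac{8041}{9} \approx -893.44$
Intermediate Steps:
$X = \frac{22}{3}$ ($X = 7 - \frac{4 - 7}{9} = 7 - - \frac{1}{3} = 7 + \frac{1}{3} = \frac{22}{3} \approx 7.3333$)
$\left(-135 + v{\left(X \right)}\right) P{\left(-3 \right)} = \left(-135 + \left(\frac{22}{3}\right)^{2}\right) 11 = \left(-135 + \frac{484}{9}\right) 11 = \left(- \frac{731}{9}\right) 11 = - \frac{8041}{9}$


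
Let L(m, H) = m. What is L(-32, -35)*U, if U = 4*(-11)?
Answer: 1408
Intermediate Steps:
U = -44
L(-32, -35)*U = -32*(-44) = 1408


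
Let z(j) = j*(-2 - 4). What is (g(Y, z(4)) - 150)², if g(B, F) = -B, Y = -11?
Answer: 19321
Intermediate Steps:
z(j) = -6*j (z(j) = j*(-6) = -6*j)
(g(Y, z(4)) - 150)² = (-1*(-11) - 150)² = (11 - 150)² = (-139)² = 19321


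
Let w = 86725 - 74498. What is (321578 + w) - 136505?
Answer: 197300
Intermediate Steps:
w = 12227
(321578 + w) - 136505 = (321578 + 12227) - 136505 = 333805 - 136505 = 197300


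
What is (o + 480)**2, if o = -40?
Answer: 193600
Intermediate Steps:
(o + 480)**2 = (-40 + 480)**2 = 440**2 = 193600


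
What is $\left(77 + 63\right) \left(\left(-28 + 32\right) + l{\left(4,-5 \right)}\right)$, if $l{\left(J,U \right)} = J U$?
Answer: $-2240$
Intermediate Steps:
$\left(77 + 63\right) \left(\left(-28 + 32\right) + l{\left(4,-5 \right)}\right) = \left(77 + 63\right) \left(\left(-28 + 32\right) + 4 \left(-5\right)\right) = 140 \left(4 - 20\right) = 140 \left(-16\right) = -2240$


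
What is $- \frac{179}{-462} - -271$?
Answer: $\frac{125381}{462} \approx 271.39$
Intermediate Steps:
$- \frac{179}{-462} - -271 = \left(-179\right) \left(- \frac{1}{462}\right) + 271 = \frac{179}{462} + 271 = \frac{125381}{462}$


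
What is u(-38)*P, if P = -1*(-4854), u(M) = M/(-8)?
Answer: 46113/2 ≈ 23057.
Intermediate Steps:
u(M) = -M/8 (u(M) = M*(-⅛) = -M/8)
P = 4854
u(-38)*P = -⅛*(-38)*4854 = (19/4)*4854 = 46113/2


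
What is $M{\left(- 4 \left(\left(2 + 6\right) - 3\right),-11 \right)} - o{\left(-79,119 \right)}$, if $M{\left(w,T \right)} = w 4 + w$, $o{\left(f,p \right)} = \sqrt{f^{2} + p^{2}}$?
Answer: $-100 - 101 \sqrt{2} \approx -242.84$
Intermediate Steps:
$M{\left(w,T \right)} = 5 w$ ($M{\left(w,T \right)} = 4 w + w = 5 w$)
$M{\left(- 4 \left(\left(2 + 6\right) - 3\right),-11 \right)} - o{\left(-79,119 \right)} = 5 \left(- 4 \left(\left(2 + 6\right) - 3\right)\right) - \sqrt{\left(-79\right)^{2} + 119^{2}} = 5 \left(- 4 \left(8 - 3\right)\right) - \sqrt{6241 + 14161} = 5 \left(\left(-4\right) 5\right) - \sqrt{20402} = 5 \left(-20\right) - 101 \sqrt{2} = -100 - 101 \sqrt{2}$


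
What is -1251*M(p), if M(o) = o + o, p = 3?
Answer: -7506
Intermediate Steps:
M(o) = 2*o
-1251*M(p) = -2502*3 = -1251*6 = -7506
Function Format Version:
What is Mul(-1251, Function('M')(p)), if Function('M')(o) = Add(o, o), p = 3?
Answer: -7506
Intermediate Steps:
Function('M')(o) = Mul(2, o)
Mul(-1251, Function('M')(p)) = Mul(-1251, Mul(2, 3)) = Mul(-1251, 6) = -7506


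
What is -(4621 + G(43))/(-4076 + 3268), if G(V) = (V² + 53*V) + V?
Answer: 1099/101 ≈ 10.881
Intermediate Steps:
G(V) = V² + 54*V
-(4621 + G(43))/(-4076 + 3268) = -(4621 + 43*(54 + 43))/(-4076 + 3268) = -(4621 + 43*97)/(-808) = -(4621 + 4171)*(-1)/808 = -8792*(-1)/808 = -1*(-1099/101) = 1099/101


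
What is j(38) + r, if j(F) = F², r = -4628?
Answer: -3184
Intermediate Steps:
j(38) + r = 38² - 4628 = 1444 - 4628 = -3184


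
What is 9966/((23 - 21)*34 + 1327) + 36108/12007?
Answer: 56677474/5583255 ≈ 10.151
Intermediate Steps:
9966/((23 - 21)*34 + 1327) + 36108/12007 = 9966/(2*34 + 1327) + 36108*(1/12007) = 9966/(68 + 1327) + 36108/12007 = 9966/1395 + 36108/12007 = 9966*(1/1395) + 36108/12007 = 3322/465 + 36108/12007 = 56677474/5583255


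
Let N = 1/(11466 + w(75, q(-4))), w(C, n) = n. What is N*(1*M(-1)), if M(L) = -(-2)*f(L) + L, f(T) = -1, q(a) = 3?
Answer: -1/3823 ≈ -0.00026157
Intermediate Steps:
N = 1/11469 (N = 1/(11466 + 3) = 1/11469 ≈ 8.7192e-5)
M(L) = -2 + L (M(L) = -(-2)*(-1) + L = -2*1 + L = -2 + L)
N*(1*M(-1)) = (1*(-2 - 1))/11469 = (1*(-3))/11469 = (1/11469)*(-3) = -1/3823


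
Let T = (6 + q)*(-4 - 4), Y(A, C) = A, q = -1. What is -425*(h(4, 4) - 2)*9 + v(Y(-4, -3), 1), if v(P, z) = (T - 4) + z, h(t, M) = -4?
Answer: 22907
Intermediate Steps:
T = -40 (T = (6 - 1)*(-4 - 4) = 5*(-8) = -40)
v(P, z) = -44 + z (v(P, z) = (-40 - 4) + z = -44 + z)
-425*(h(4, 4) - 2)*9 + v(Y(-4, -3), 1) = -425*(-4 - 2)*9 + (-44 + 1) = -(-2550)*9 - 43 = -425*(-54) - 43 = 22950 - 43 = 22907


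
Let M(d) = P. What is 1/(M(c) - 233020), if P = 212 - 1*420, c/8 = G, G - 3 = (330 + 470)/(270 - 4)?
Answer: -1/233228 ≈ -4.2876e-6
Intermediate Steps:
G = 799/133 (G = 3 + (330 + 470)/(270 - 4) = 3 + 800/266 = 3 + 800*(1/266) = 3 + 400/133 = 799/133 ≈ 6.0075)
c = 6392/133 (c = 8*(799/133) = 6392/133 ≈ 48.060)
P = -208 (P = 212 - 420 = -208)
M(d) = -208
1/(M(c) - 233020) = 1/(-208 - 233020) = 1/(-233228) = -1/233228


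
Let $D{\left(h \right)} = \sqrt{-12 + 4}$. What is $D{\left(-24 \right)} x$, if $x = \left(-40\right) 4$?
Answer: $- 320 i \sqrt{2} \approx - 452.55 i$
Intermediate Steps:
$x = -160$
$D{\left(h \right)} = 2 i \sqrt{2}$ ($D{\left(h \right)} = \sqrt{-8} = 2 i \sqrt{2}$)
$D{\left(-24 \right)} x = 2 i \sqrt{2} \left(-160\right) = - 320 i \sqrt{2}$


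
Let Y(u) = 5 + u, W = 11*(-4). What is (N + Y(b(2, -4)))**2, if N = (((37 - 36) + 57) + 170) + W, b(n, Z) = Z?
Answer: 34225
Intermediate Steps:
W = -44
N = 184 (N = (((37 - 36) + 57) + 170) - 44 = ((1 + 57) + 170) - 44 = (58 + 170) - 44 = 228 - 44 = 184)
(N + Y(b(2, -4)))**2 = (184 + (5 - 4))**2 = (184 + 1)**2 = 185**2 = 34225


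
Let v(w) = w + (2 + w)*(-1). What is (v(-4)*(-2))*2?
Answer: 8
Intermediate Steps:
v(w) = -2 (v(w) = w + (-2 - w) = -2)
(v(-4)*(-2))*2 = -2*(-2)*2 = 4*2 = 8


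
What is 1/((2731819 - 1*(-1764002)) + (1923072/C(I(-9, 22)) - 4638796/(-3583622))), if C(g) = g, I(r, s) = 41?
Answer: 73464251/333727999053781 ≈ 2.2013e-7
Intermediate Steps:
1/((2731819 - 1*(-1764002)) + (1923072/C(I(-9, 22)) - 4638796/(-3583622))) = 1/((2731819 - 1*(-1764002)) + (1923072/41 - 4638796/(-3583622))) = 1/((2731819 + 1764002) + (1923072*(1/41) - 4638796*(-1/3583622))) = 1/(4495821 + (1923072/41 + 2319398/1791811)) = 1/(4495821 + 3445876658710/73464251) = 1/(333727999053781/73464251) = 73464251/333727999053781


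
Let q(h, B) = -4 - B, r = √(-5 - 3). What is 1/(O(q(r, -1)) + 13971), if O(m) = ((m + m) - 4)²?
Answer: 1/14071 ≈ 7.1068e-5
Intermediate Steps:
r = 2*I*√2 (r = √(-8) = 2*I*√2 ≈ 2.8284*I)
O(m) = (-4 + 2*m)² (O(m) = (2*m - 4)² = (-4 + 2*m)²)
1/(O(q(r, -1)) + 13971) = 1/(4*(-2 + (-4 - 1*(-1)))² + 13971) = 1/(4*(-2 + (-4 + 1))² + 13971) = 1/(4*(-2 - 3)² + 13971) = 1/(4*(-5)² + 13971) = 1/(4*25 + 13971) = 1/(100 + 13971) = 1/14071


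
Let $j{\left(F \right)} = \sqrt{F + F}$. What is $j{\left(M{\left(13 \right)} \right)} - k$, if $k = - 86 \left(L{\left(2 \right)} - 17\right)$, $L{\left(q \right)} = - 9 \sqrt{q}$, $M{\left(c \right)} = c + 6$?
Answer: $-1462 + \sqrt{38} - 774 \sqrt{2} \approx -2550.4$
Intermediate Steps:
$M{\left(c \right)} = 6 + c$
$j{\left(F \right)} = \sqrt{2} \sqrt{F}$ ($j{\left(F \right)} = \sqrt{2 F} = \sqrt{2} \sqrt{F}$)
$k = 1462 + 774 \sqrt{2}$ ($k = - 86 \left(- 9 \sqrt{2} - 17\right) = - 86 \left(-17 - 9 \sqrt{2}\right) = 1462 + 774 \sqrt{2} \approx 2556.6$)
$j{\left(M{\left(13 \right)} \right)} - k = \sqrt{2} \sqrt{6 + 13} - \left(1462 + 774 \sqrt{2}\right) = \sqrt{2} \sqrt{19} - \left(1462 + 774 \sqrt{2}\right) = \sqrt{38} - \left(1462 + 774 \sqrt{2}\right) = -1462 + \sqrt{38} - 774 \sqrt{2}$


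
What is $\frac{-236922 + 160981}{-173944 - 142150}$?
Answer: $\frac{75941}{316094} \approx 0.24025$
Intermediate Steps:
$\frac{-236922 + 160981}{-173944 - 142150} = - \frac{75941}{-316094} = \left(-75941\right) \left(- \frac{1}{316094}\right) = \frac{75941}{316094}$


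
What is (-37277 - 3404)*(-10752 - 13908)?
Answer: 1003193460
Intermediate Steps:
(-37277 - 3404)*(-10752 - 13908) = -40681*(-24660) = 1003193460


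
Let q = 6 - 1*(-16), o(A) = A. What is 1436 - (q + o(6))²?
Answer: 652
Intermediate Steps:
q = 22 (q = 6 + 16 = 22)
1436 - (q + o(6))² = 1436 - (22 + 6)² = 1436 - 1*28² = 1436 - 1*784 = 1436 - 784 = 652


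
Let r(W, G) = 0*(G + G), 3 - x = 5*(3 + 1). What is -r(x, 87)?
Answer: 0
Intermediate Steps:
x = -17 (x = 3 - 5*(3 + 1) = 3 - 5*4 = 3 - 1*20 = 3 - 20 = -17)
r(W, G) = 0 (r(W, G) = 0*(2*G) = 0)
-r(x, 87) = -1*0 = 0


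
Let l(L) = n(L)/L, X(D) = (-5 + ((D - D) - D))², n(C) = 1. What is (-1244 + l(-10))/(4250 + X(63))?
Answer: -143/1020 ≈ -0.14020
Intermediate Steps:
X(D) = (-5 - D)² (X(D) = (-5 + (0 - D))² = (-5 - D)²)
l(L) = 1/L
(-1244 + l(-10))/(4250 + X(63)) = (-1244 + 1/(-10))/(4250 + (5 + 63)²) = (-1244 - ⅒)/(4250 + 68²) = -12441/(10*(4250 + 4624)) = -12441/10/8874 = -12441/10*1/8874 = -143/1020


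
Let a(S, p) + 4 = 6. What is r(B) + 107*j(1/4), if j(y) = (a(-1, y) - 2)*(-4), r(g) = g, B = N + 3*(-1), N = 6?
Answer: 3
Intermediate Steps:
B = 3 (B = 6 + 3*(-1) = 6 - 3 = 3)
a(S, p) = 2 (a(S, p) = -4 + 6 = 2)
j(y) = 0 (j(y) = (2 - 2)*(-4) = 0*(-4) = 0)
r(B) + 107*j(1/4) = 3 + 107*0 = 3 + 0 = 3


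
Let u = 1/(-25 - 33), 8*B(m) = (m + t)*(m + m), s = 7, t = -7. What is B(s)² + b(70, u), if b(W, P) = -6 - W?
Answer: -76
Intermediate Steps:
B(m) = m*(-7 + m)/4 (B(m) = ((m - 7)*(m + m))/8 = ((-7 + m)*(2*m))/8 = (2*m*(-7 + m))/8 = m*(-7 + m)/4)
u = -1/58 (u = 1/(-58) = -1/58 ≈ -0.017241)
B(s)² + b(70, u) = ((¼)*7*(-7 + 7))² + (-6 - 1*70) = ((¼)*7*0)² + (-6 - 70) = 0² - 76 = 0 - 76 = -76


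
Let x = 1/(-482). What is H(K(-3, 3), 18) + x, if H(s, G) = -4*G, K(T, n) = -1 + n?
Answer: -34705/482 ≈ -72.002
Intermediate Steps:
x = -1/482 ≈ -0.0020747
H(K(-3, 3), 18) + x = -4*18 - 1/482 = -72 - 1/482 = -34705/482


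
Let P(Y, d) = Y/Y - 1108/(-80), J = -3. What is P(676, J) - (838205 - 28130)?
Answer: -16201203/20 ≈ -8.1006e+5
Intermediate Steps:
P(Y, d) = 297/20 (P(Y, d) = 1 - 1108*(-1/80) = 1 + 277/20 = 297/20)
P(676, J) - (838205 - 28130) = 297/20 - (838205 - 28130) = 297/20 - 1*810075 = 297/20 - 810075 = -16201203/20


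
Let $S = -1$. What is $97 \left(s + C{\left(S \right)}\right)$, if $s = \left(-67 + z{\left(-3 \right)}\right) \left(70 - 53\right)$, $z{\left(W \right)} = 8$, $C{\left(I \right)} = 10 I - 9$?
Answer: $-99134$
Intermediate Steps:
$C{\left(I \right)} = -9 + 10 I$
$s = -1003$ ($s = \left(-67 + 8\right) \left(70 - 53\right) = \left(-59\right) 17 = -1003$)
$97 \left(s + C{\left(S \right)}\right) = 97 \left(-1003 + \left(-9 + 10 \left(-1\right)\right)\right) = 97 \left(-1003 - 19\right) = 97 \left(-1022\right) = -99134$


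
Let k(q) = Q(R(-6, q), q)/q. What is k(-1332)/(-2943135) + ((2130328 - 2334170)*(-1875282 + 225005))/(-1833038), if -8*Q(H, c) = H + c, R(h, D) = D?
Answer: -1980116295136750661/10789756588260 ≈ -1.8352e+5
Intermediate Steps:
Q(H, c) = -H/8 - c/8 (Q(H, c) = -(H + c)/8 = -H/8 - c/8)
k(q) = -1/4 (k(q) = (-q/8 - q/8)/q = (-q/4)/q = -1/4)
k(-1332)/(-2943135) + ((2130328 - 2334170)*(-1875282 + 225005))/(-1833038) = -1/4/(-2943135) + ((2130328 - 2334170)*(-1875282 + 225005))/(-1833038) = -1/4*(-1/2943135) - 203842*(-1650277)*(-1/1833038) = 1/11772540 + 336395764234*(-1/1833038) = 1/11772540 - 168197882117/916519 = -1980116295136750661/10789756588260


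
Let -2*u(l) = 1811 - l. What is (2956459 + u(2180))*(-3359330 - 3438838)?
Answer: -20099759229108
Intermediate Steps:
u(l) = -1811/2 + l/2 (u(l) = -(1811 - l)/2 = -1811/2 + l/2)
(2956459 + u(2180))*(-3359330 - 3438838) = (2956459 + (-1811/2 + (½)*2180))*(-3359330 - 3438838) = (2956459 + (-1811/2 + 1090))*(-6798168) = (2956459 + 369/2)*(-6798168) = (5913287/2)*(-6798168) = -20099759229108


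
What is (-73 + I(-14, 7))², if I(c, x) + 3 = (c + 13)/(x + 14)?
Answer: 2550409/441 ≈ 5783.2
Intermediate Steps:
I(c, x) = -3 + (13 + c)/(14 + x) (I(c, x) = -3 + (c + 13)/(x + 14) = -3 + (13 + c)/(14 + x))
(-73 + I(-14, 7))² = (-73 + (-29 - 14 - 3*7)/(14 + 7))² = (-73 + (-29 - 14 - 21)/21)² = (-73 + (1/21)*(-64))² = (-73 - 64/21)² = (-1597/21)² = 2550409/441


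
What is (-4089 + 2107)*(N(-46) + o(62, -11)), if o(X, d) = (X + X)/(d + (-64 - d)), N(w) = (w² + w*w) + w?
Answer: -66342495/8 ≈ -8.2928e+6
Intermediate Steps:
N(w) = w + 2*w² (N(w) = (w² + w²) + w = 2*w² + w = w + 2*w²)
o(X, d) = -X/32 (o(X, d) = (2*X)/(-64) = (2*X)*(-1/64) = -X/32)
(-4089 + 2107)*(N(-46) + o(62, -11)) = (-4089 + 2107)*(-46*(1 + 2*(-46)) - 1/32*62) = -1982*(-46*(1 - 92) - 31/16) = -1982*(-46*(-91) - 31/16) = -1982*(4186 - 31/16) = -1982*66945/16 = -66342495/8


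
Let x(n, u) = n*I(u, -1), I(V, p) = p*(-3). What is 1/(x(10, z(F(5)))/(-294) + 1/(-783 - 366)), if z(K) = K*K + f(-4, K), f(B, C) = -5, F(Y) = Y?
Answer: -56301/5794 ≈ -9.7171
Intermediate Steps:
I(V, p) = -3*p
z(K) = -5 + K² (z(K) = K*K - 5 = K² - 5 = -5 + K²)
x(n, u) = 3*n (x(n, u) = n*(-3*(-1)) = n*3 = 3*n)
1/(x(10, z(F(5)))/(-294) + 1/(-783 - 366)) = 1/((3*10)/(-294) + 1/(-783 - 366)) = 1/(30*(-1/294) + 1/(-1149)) = 1/(-5/49 - 1/1149) = 1/(-5794/56301) = -56301/5794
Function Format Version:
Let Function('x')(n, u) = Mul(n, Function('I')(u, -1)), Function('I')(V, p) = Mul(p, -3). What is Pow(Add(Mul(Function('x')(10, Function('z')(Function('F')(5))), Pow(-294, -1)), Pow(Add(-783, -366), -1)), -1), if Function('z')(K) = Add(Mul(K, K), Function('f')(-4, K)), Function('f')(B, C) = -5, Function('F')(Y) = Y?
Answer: Rational(-56301, 5794) ≈ -9.7171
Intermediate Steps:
Function('I')(V, p) = Mul(-3, p)
Function('z')(K) = Add(-5, Pow(K, 2)) (Function('z')(K) = Add(Mul(K, K), -5) = Add(Pow(K, 2), -5) = Add(-5, Pow(K, 2)))
Function('x')(n, u) = Mul(3, n) (Function('x')(n, u) = Mul(n, Mul(-3, -1)) = Mul(n, 3) = Mul(3, n))
Pow(Add(Mul(Function('x')(10, Function('z')(Function('F')(5))), Pow(-294, -1)), Pow(Add(-783, -366), -1)), -1) = Pow(Add(Mul(Mul(3, 10), Pow(-294, -1)), Pow(Add(-783, -366), -1)), -1) = Pow(Add(Mul(30, Rational(-1, 294)), Pow(-1149, -1)), -1) = Pow(Add(Rational(-5, 49), Rational(-1, 1149)), -1) = Pow(Rational(-5794, 56301), -1) = Rational(-56301, 5794)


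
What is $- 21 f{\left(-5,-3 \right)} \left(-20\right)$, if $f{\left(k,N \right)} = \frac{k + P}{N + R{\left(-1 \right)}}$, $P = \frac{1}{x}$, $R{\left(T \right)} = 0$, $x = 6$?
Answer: $\frac{2030}{3} \approx 676.67$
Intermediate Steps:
$P = \frac{1}{6} \approx 0.16667$
$f{\left(k,N \right)} = \frac{\frac{1}{6} + k}{N}$ ($f{\left(k,N \right)} = \frac{k + \frac{1}{6}}{N + 0} = \frac{\frac{1}{6} + k}{N}$)
$- 21 f{\left(-5,-3 \right)} \left(-20\right) = - 21 \frac{\frac{1}{6} - 5}{-3} \left(-20\right) = - 21 \left(\left(- \frac{1}{3}\right) \left(- \frac{29}{6}\right)\right) \left(-20\right) = \left(-21\right) \frac{29}{18} \left(-20\right) = \left(- \frac{203}{6}\right) \left(-20\right) = \frac{2030}{3}$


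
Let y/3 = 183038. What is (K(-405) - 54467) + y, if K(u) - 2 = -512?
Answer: 494137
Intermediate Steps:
y = 549114 (y = 3*183038 = 549114)
K(u) = -510 (K(u) = 2 - 512 = -510)
(K(-405) - 54467) + y = (-510 - 54467) + 549114 = -54977 + 549114 = 494137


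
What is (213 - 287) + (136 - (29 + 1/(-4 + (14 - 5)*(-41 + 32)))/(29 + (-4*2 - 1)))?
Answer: 25734/425 ≈ 60.551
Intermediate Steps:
(213 - 287) + (136 - (29 + 1/(-4 + (14 - 5)*(-41 + 32)))/(29 + (-4*2 - 1))) = -74 + (136 - (29 + 1/(-4 + 9*(-9)))/(29 + (-8 - 1))) = -74 + (136 - (29 + 1/(-4 - 81))/(29 - 9)) = -74 + (136 - (29 + 1/(-85))/20) = -74 + (136 - (29 - 1/85)/20) = -74 + (136 - 2464/(85*20)) = -74 + (136 - 1*616/425) = -74 + (136 - 616/425) = -74 + 57184/425 = 25734/425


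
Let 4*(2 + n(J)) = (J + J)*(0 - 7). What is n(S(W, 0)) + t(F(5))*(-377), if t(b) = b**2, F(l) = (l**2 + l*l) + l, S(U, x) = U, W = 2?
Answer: -1140434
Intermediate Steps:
F(l) = l + 2*l**2 (F(l) = (l**2 + l**2) + l = 2*l**2 + l = l + 2*l**2)
n(J) = -2 - 7*J/2 (n(J) = -2 + ((J + J)*(0 - 7))/4 = -2 + ((2*J)*(-7))/4 = -2 + (-14*J)/4 = -2 - 7*J/2)
n(S(W, 0)) + t(F(5))*(-377) = (-2 - 7/2*2) + (5*(1 + 2*5))**2*(-377) = (-2 - 7) + (5*(1 + 10))**2*(-377) = -9 + (5*11)**2*(-377) = -9 + 55**2*(-377) = -9 + 3025*(-377) = -9 - 1140425 = -1140434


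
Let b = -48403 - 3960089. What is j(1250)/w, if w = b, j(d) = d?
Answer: -625/2004246 ≈ -0.00031184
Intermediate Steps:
b = -4008492
w = -4008492
j(1250)/w = 1250/(-4008492) = 1250*(-1/4008492) = -625/2004246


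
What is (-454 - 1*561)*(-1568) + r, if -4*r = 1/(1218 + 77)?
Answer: 8244073599/5180 ≈ 1.5915e+6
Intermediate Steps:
r = -1/5180 (r = -1/(4*(1218 + 77)) = -1/4/1295 = -1/4*1/1295 = -1/5180 ≈ -0.00019305)
(-454 - 1*561)*(-1568) + r = (-454 - 1*561)*(-1568) - 1/5180 = (-454 - 561)*(-1568) - 1/5180 = -1015*(-1568) - 1/5180 = 1591520 - 1/5180 = 8244073599/5180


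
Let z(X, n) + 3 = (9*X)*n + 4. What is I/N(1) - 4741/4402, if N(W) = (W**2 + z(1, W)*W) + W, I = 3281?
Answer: 7193035/26412 ≈ 272.34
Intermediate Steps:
z(X, n) = 1 + 9*X*n (z(X, n) = -3 + ((9*X)*n + 4) = -3 + (9*X*n + 4) = -3 + (4 + 9*X*n) = 1 + 9*X*n)
N(W) = W + W**2 + W*(1 + 9*W) (N(W) = (W**2 + (1 + 9*1*W)*W) + W = (W**2 + (1 + 9*W)*W) + W = (W**2 + W*(1 + 9*W)) + W = W + W**2 + W*(1 + 9*W))
I/N(1) - 4741/4402 = 3281/((2*1*(1 + 5*1))) - 4741/4402 = 3281/((2*1*(1 + 5))) - 4741*1/4402 = 3281/((2*1*6)) - 4741/4402 = 3281/12 - 4741/4402 = 7193035/26412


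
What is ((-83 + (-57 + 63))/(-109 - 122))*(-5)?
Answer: -5/3 ≈ -1.6667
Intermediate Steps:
((-83 + (-57 + 63))/(-109 - 122))*(-5) = ((-83 + 6)/(-231))*(-5) = -77*(-1/231)*(-5) = (⅓)*(-5) = -5/3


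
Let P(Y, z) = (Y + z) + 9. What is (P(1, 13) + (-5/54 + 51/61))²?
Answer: 6116960521/10850436 ≈ 563.75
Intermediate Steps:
P(Y, z) = 9 + Y + z
(P(1, 13) + (-5/54 + 51/61))² = ((9 + 1 + 13) + (-5/54 + 51/61))² = (23 + (-5*1/54 + 51*(1/61)))² = (23 + (-5/54 + 51/61))² = (23 + 2449/3294)² = (78211/3294)² = 6116960521/10850436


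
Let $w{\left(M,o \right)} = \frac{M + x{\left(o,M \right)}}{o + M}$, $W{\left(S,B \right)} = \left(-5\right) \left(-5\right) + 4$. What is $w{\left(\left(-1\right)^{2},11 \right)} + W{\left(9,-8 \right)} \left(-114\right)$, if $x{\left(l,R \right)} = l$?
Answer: $-3305$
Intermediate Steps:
$W{\left(S,B \right)} = 29$ ($W{\left(S,B \right)} = 25 + 4 = 29$)
$w{\left(M,o \right)} = 1$ ($w{\left(M,o \right)} = \frac{M + o}{o + M} = \frac{M + o}{M + o} = 1$)
$w{\left(\left(-1\right)^{2},11 \right)} + W{\left(9,-8 \right)} \left(-114\right) = 1 + 29 \left(-114\right) = 1 - 3306 = -3305$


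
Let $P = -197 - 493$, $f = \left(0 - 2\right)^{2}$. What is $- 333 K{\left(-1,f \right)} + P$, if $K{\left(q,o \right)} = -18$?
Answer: $5304$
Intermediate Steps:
$f = 4$ ($f = \left(-2\right)^{2} = 4$)
$P = -690$
$- 333 K{\left(-1,f \right)} + P = \left(-333\right) \left(-18\right) - 690 = 5994 - 690 = 5304$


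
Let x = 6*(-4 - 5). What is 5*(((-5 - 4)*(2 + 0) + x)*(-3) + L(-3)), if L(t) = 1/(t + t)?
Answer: 6475/6 ≈ 1079.2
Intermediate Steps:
x = -54 (x = 6*(-9) = -54)
L(t) = 1/(2*t)
5*(((-5 - 4)*(2 + 0) + x)*(-3) + L(-3)) = 5*(((-5 - 4)*(2 + 0) - 54)*(-3) + (1/2)/(-3)) = 5*((-9*2 - 54)*(-3) + (1/2)*(-1/3)) = 5*((-18 - 54)*(-3) - 1/6) = 5*(-72*(-3) - 1/6) = 5*(216 - 1/6) = 5*(1295/6) = 6475/6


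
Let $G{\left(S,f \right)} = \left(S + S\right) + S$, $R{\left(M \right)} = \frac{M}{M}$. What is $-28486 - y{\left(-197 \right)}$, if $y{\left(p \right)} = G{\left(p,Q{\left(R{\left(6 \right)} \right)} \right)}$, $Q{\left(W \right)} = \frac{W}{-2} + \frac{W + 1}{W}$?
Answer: $-27895$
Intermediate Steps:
$R{\left(M \right)} = 1$
$Q{\left(W \right)} = - \frac{W}{2} + \frac{1 + W}{W}$ ($Q{\left(W \right)} = W \left(- \frac{1}{2}\right) + \frac{1 + W}{W} = - \frac{W}{2} + \frac{1 + W}{W}$)
$G{\left(S,f \right)} = 3 S$ ($G{\left(S,f \right)} = 2 S + S = 3 S$)
$y{\left(p \right)} = 3 p$
$-28486 - y{\left(-197 \right)} = -28486 - 3 \left(-197\right) = -28486 - -591 = -28486 + 591 = -27895$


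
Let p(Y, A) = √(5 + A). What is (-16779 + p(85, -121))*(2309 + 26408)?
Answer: -481842543 + 57434*I*√29 ≈ -4.8184e+8 + 3.0929e+5*I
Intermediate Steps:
(-16779 + p(85, -121))*(2309 + 26408) = (-16779 + √(5 - 121))*(2309 + 26408) = (-16779 + √(-116))*28717 = (-16779 + 2*I*√29)*28717 = -481842543 + 57434*I*√29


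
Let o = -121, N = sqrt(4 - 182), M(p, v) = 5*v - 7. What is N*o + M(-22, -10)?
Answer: -57 - 121*I*sqrt(178) ≈ -57.0 - 1614.3*I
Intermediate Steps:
M(p, v) = -7 + 5*v
N = I*sqrt(178) (N = sqrt(-178) = I*sqrt(178) ≈ 13.342*I)
N*o + M(-22, -10) = (I*sqrt(178))*(-121) + (-7 + 5*(-10)) = -121*I*sqrt(178) + (-7 - 50) = -121*I*sqrt(178) - 57 = -57 - 121*I*sqrt(178)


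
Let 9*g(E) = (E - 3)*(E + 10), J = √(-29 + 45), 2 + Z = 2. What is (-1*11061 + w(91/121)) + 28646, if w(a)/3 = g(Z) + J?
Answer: 17587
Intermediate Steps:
Z = 0 (Z = -2 + 2 = 0)
J = 4 (J = √16 = 4)
g(E) = (-3 + E)*(10 + E)/9 (g(E) = ((E - 3)*(E + 10))/9 = ((-3 + E)*(10 + E))/9 = (-3 + E)*(10 + E)/9)
w(a) = 2 (w(a) = 3*((-10/3 + (⅑)*0² + (7/9)*0) + 4) = 3*((-10/3 + (⅑)*0 + 0) + 4) = 3*((-10/3 + 0 + 0) + 4) = 3*(-10/3 + 4) = 3*(⅔) = 2)
(-1*11061 + w(91/121)) + 28646 = (-1*11061 + 2) + 28646 = (-11061 + 2) + 28646 = -11059 + 28646 = 17587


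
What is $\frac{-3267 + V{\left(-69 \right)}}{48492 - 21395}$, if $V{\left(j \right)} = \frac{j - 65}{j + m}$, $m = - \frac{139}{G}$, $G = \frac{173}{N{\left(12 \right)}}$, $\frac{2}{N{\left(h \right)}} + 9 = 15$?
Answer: $- \frac{58689552}{487068575} \approx -0.1205$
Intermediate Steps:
$N{\left(h \right)} = \frac{1}{3}$ ($N{\left(h \right)} = \frac{2}{-9 + 15} = \frac{2}{6} = 2 \cdot \frac{1}{6} = \frac{1}{3}$)
$G = 519$ ($G = 173 \frac{1}{\frac{1}{3}} = 173 \cdot 3 = 519$)
$m = - \frac{139}{519} \approx -0.26782$
$V{\left(j \right)} = \frac{-65 + j}{- \frac{139}{519} + j}$ ($V{\left(j \right)} = \frac{j - 65}{j - \frac{139}{519}} = \frac{-65 + j}{- \frac{139}{519} + j}$)
$\frac{-3267 + V{\left(-69 \right)}}{48492 - 21395} = \frac{-3267 + \frac{519 \left(-65 - 69\right)}{-139 + 519 \left(-69\right)}}{48492 - 21395} = \frac{-3267 + 519 \frac{1}{-139 - 35811} \left(-134\right)}{48492 - 21395} = \frac{-3267 + 519 \frac{1}{-35950} \left(-134\right)}{27097} = \left(-3267 + 519 \left(- \frac{1}{35950}\right) \left(-134\right)\right) \frac{1}{27097} = \left(-3267 + \frac{34773}{17975}\right) \frac{1}{27097} = \left(- \frac{58689552}{17975}\right) \frac{1}{27097} = - \frac{58689552}{487068575}$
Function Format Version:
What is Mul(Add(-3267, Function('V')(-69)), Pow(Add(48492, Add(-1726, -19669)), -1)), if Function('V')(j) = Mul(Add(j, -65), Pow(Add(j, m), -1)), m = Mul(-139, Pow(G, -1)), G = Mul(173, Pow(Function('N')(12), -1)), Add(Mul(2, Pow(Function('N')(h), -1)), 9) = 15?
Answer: Rational(-58689552, 487068575) ≈ -0.12050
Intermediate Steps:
Function('N')(h) = Rational(1, 3) (Function('N')(h) = Mul(2, Pow(Add(-9, 15), -1)) = Mul(2, Pow(6, -1)) = Mul(2, Rational(1, 6)) = Rational(1, 3))
G = 519 (G = Mul(173, Pow(Rational(1, 3), -1)) = Mul(173, 3) = 519)
m = Rational(-139, 519) (m = Mul(-139, Pow(519, -1)) = Mul(-139, Rational(1, 519)) = Rational(-139, 519) ≈ -0.26782)
Function('V')(j) = Mul(Pow(Add(Rational(-139, 519), j), -1), Add(-65, j)) (Function('V')(j) = Mul(Add(j, -65), Pow(Add(j, Rational(-139, 519)), -1)) = Mul(Add(-65, j), Pow(Add(Rational(-139, 519), j), -1)) = Mul(Pow(Add(Rational(-139, 519), j), -1), Add(-65, j)))
Mul(Add(-3267, Function('V')(-69)), Pow(Add(48492, Add(-1726, -19669)), -1)) = Mul(Add(-3267, Mul(519, Pow(Add(-139, Mul(519, -69)), -1), Add(-65, -69))), Pow(Add(48492, Add(-1726, -19669)), -1)) = Mul(Add(-3267, Mul(519, Pow(Add(-139, -35811), -1), -134)), Pow(Add(48492, -21395), -1)) = Mul(Add(-3267, Mul(519, Pow(-35950, -1), -134)), Pow(27097, -1)) = Mul(Add(-3267, Mul(519, Rational(-1, 35950), -134)), Rational(1, 27097)) = Mul(Add(-3267, Rational(34773, 17975)), Rational(1, 27097)) = Mul(Rational(-58689552, 17975), Rational(1, 27097)) = Rational(-58689552, 487068575)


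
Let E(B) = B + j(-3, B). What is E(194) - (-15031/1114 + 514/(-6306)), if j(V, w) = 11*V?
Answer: 613182203/3512442 ≈ 174.57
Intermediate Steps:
E(B) = -33 + B (E(B) = B + 11*(-3) = B - 33 = -33 + B)
E(194) - (-15031/1114 + 514/(-6306)) = (-33 + 194) - (-15031/1114 + 514/(-6306)) = 161 - (-15031*1/1114 + 514*(-1/6306)) = 161 - (-15031/1114 - 257/3153) = 161 - 1*(-47679041/3512442) = 161 + 47679041/3512442 = 613182203/3512442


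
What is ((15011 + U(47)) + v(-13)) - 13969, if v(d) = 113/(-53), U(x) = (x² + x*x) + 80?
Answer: 293507/53 ≈ 5537.9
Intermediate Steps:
U(x) = 80 + 2*x² (U(x) = (x² + x²) + 80 = 2*x² + 80 = 80 + 2*x²)
v(d) = -113/53 (v(d) = 113*(-1/53) = -113/53)
((15011 + U(47)) + v(-13)) - 13969 = ((15011 + (80 + 2*47²)) - 113/53) - 13969 = ((15011 + (80 + 2*2209)) - 113/53) - 13969 = ((15011 + (80 + 4418)) - 113/53) - 13969 = ((15011 + 4498) - 113/53) - 13969 = (19509 - 113/53) - 13969 = 1033864/53 - 13969 = 293507/53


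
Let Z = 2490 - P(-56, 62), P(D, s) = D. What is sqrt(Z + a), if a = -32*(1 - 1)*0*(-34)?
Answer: sqrt(2546) ≈ 50.458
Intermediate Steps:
Z = 2546 (Z = 2490 - 1*(-56) = 2490 + 56 = 2546)
a = 0 (a = -0*0*(-34) = -32*0*(-34) = 0*(-34) = 0)
sqrt(Z + a) = sqrt(2546 + 0) = sqrt(2546)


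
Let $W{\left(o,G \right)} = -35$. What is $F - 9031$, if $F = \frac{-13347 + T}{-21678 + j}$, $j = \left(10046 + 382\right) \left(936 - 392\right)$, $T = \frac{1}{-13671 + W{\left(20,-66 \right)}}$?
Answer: $- \frac{699493729668427}{77454716724} \approx -9031.0$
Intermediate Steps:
$T = - \frac{1}{13706}$ ($T = \frac{1}{-13671 - 35} = \frac{1}{-13706} = - \frac{1}{13706} \approx -7.2961 \cdot 10^{-5}$)
$j = 5672832$ ($j = 10428 \left(936 - 392\right) = 10428 \cdot 544 = 5672832$)
$F = - \frac{182933983}{77454716724}$ ($F = \frac{-13347 - \frac{1}{13706}}{-21678 + 5672832} = - \frac{182933983}{13706 \cdot 5651154} = \left(- \frac{182933983}{13706}\right) \frac{1}{5651154} = - \frac{182933983}{77454716724} \approx -0.0023618$)
$F - 9031 = - \frac{182933983}{77454716724} - 9031 = - \frac{699493729668427}{77454716724}$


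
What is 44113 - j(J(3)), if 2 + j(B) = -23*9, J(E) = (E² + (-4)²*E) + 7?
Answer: 44322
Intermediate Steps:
J(E) = 7 + E² + 16*E (J(E) = (E² + 16*E) + 7 = 7 + E² + 16*E)
j(B) = -209 (j(B) = -2 - 23*9 = -2 - 207 = -209)
44113 - j(J(3)) = 44113 - 1*(-209) = 44113 + 209 = 44322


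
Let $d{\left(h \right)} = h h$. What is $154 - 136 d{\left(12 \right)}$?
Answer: $-19430$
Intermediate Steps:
$d{\left(h \right)} = h^{2}$
$154 - 136 d{\left(12 \right)} = 154 - 136 \cdot 12^{2} = 154 - 19584 = -19430$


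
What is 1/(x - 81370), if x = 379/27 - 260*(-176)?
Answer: -27/961091 ≈ -2.8093e-5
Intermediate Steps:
x = 1235899/27 (x = 379*(1/27) + 45760 = 379/27 + 45760 = 1235899/27 ≈ 45774.)
1/(x - 81370) = 1/(1235899/27 - 81370) = 1/(-961091/27) = -27/961091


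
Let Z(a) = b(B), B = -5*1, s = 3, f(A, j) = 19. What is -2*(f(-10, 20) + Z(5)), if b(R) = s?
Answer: -44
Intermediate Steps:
B = -5
b(R) = 3
Z(a) = 3
-2*(f(-10, 20) + Z(5)) = -2*(19 + 3) = -2*22 = -44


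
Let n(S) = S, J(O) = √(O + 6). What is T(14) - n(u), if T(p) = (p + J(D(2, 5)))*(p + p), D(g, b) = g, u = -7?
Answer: 399 + 56*√2 ≈ 478.20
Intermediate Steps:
J(O) = √(6 + O)
T(p) = 2*p*(p + 2*√2) (T(p) = (p + √(6 + 2))*(p + p) = (p + √8)*(2*p) = (p + 2*√2)*(2*p) = 2*p*(p + 2*√2))
T(14) - n(u) = 2*14*(14 + 2*√2) - 1*(-7) = (392 + 56*√2) + 7 = 399 + 56*√2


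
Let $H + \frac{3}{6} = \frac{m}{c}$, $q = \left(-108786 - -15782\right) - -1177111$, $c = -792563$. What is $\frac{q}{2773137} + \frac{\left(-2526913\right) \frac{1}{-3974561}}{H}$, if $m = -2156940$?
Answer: $\frac{8760185650151280255}{12937321202570569223} \approx 0.67712$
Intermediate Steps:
$q = 1084107$ ($q = \left(-108786 + 15782\right) + 1177111 = -93004 + 1177111 = 1084107$)
$H = \frac{3521317}{1585126}$ ($H = - \frac{1}{2} - \frac{2156940}{-792563} = - \frac{1}{2} - - \frac{2156940}{792563} = - \frac{1}{2} + \frac{2156940}{792563} = \frac{3521317}{1585126} \approx 2.2215$)
$\frac{q}{2773137} + \frac{\left(-2526913\right) \frac{1}{-3974561}}{H} = \frac{1084107}{2773137} + \frac{\left(-2526913\right) \frac{1}{-3974561}}{\frac{3521317}{1585126}} = 1084107 \cdot \frac{1}{2773137} + \left(-2526913\right) \left(- \frac{1}{3974561}\right) \frac{1585126}{3521317} = \frac{361369}{924379} + \frac{2526913}{3974561} \cdot \frac{1585126}{3521317} = \frac{361369}{924379} + \frac{4005475496038}{13995689216837} = \frac{8760185650151280255}{12937321202570569223}$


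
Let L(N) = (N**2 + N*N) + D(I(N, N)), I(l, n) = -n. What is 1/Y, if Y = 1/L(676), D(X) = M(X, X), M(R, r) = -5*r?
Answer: 917332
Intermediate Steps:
D(X) = -5*X
L(N) = 2*N**2 + 5*N (L(N) = (N**2 + N*N) - (-5)*N = (N**2 + N**2) + 5*N = 2*N**2 + 5*N)
Y = 1/917332 (Y = 1/(676*(5 + 2*676)) = 1/(676*(5 + 1352)) = 1/(676*1357) = 1/917332 ≈ 1.0901e-6)
1/Y = 1/(1/917332) = 917332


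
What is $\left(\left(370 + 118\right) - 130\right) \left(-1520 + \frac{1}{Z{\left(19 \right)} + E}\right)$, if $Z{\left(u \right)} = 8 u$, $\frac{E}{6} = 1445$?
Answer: $- \frac{2400289581}{4411} \approx -5.4416 \cdot 10^{5}$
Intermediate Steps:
$E = 8670$ ($E = 6 \cdot 1445 = 8670$)
$\left(\left(370 + 118\right) - 130\right) \left(-1520 + \frac{1}{Z{\left(19 \right)} + E}\right) = \left(\left(370 + 118\right) - 130\right) \left(-1520 + \frac{1}{8 \cdot 19 + 8670}\right) = \left(488 - 130\right) \left(-1520 + \frac{1}{152 + 8670}\right) = 358 \left(-1520 + \frac{1}{8822}\right) = 358 \left(- \frac{13409439}{8822}\right) = - \frac{2400289581}{4411}$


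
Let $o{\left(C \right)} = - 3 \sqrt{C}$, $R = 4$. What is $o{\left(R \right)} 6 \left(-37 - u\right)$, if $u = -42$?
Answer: $-180$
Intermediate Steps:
$o{\left(R \right)} 6 \left(-37 - u\right) = - 3 \sqrt{4} \cdot 6 \left(-37 - -42\right) = \left(-3\right) 2 \cdot 6 \left(-37 + 42\right) = \left(-6\right) 6 \cdot 5 = \left(-36\right) 5 = -180$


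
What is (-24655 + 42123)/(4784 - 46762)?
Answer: -8734/20989 ≈ -0.41612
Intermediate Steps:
(-24655 + 42123)/(4784 - 46762) = 17468/(-41978) = 17468*(-1/41978) = -8734/20989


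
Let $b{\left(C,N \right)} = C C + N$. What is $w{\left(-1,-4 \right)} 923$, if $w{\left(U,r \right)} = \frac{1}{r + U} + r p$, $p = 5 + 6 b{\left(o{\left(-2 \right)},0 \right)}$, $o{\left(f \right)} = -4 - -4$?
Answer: $- \frac{93223}{5} \approx -18645.0$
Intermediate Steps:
$o{\left(f \right)} = 0$ ($o{\left(f \right)} = -4 + 4 = 0$)
$b{\left(C,N \right)} = N + C^{2}$ ($b{\left(C,N \right)} = C^{2} + N = N + C^{2}$)
$p = 5$ ($p = 5 + 6 \left(0 + 0^{2}\right) = 5 + 6 \left(0 + 0\right) = 5 + 6 \cdot 0 = 5 + 0 = 5$)
$w{\left(U,r \right)} = \frac{1}{U + r} + 5 r$ ($w{\left(U,r \right)} = \frac{1}{r + U} + r 5 = \frac{1}{U + r} + 5 r$)
$w{\left(-1,-4 \right)} 923 = \frac{1 + 5 \left(-4\right)^{2} + 5 \left(-1\right) \left(-4\right)}{-1 - 4} \cdot 923 = \frac{1 + 5 \cdot 16 + 20}{-5} \cdot 923 = - \frac{1 + 80 + 20}{5} \cdot 923 = \left(- \frac{1}{5}\right) 101 \cdot 923 = \left(- \frac{101}{5}\right) 923 = - \frac{93223}{5}$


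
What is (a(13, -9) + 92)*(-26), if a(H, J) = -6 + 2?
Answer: -2288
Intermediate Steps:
a(H, J) = -4
(a(13, -9) + 92)*(-26) = (-4 + 92)*(-26) = 88*(-26) = -2288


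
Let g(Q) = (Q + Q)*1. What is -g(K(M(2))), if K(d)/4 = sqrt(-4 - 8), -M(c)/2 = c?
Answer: -16*I*sqrt(3) ≈ -27.713*I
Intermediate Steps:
M(c) = -2*c
K(d) = 8*I*sqrt(3) (K(d) = 4*sqrt(-4 - 8) = 4*sqrt(-12) = 4*(2*I*sqrt(3)) = 8*I*sqrt(3))
g(Q) = 2*Q (g(Q) = (2*Q)*1 = 2*Q)
-g(K(M(2))) = -2*8*I*sqrt(3) = -16*I*sqrt(3)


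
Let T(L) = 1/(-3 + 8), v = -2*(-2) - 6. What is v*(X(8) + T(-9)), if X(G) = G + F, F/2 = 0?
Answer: -82/5 ≈ -16.400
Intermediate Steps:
F = 0 (F = 2*0 = 0)
v = -2 (v = 4 - 6 = -2)
T(L) = ⅕ (T(L) = 1/5 = ⅕)
X(G) = G (X(G) = G + 0 = G)
v*(X(8) + T(-9)) = -2*(8 + ⅕) = -2*41/5 = -82/5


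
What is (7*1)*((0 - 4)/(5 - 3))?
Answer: -14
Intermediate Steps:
(7*1)*((0 - 4)/(5 - 3)) = 7*(-4/2) = 7*(-4*1/2) = 7*(-2) = -14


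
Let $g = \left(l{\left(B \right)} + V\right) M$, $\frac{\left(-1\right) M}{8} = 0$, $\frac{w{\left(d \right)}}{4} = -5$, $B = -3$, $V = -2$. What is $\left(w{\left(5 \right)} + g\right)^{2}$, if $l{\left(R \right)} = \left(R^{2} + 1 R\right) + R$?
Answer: $400$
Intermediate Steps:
$w{\left(d \right)} = -20$ ($w{\left(d \right)} = 4 \left(-5\right) = -20$)
$M = 0$ ($M = \left(-8\right) 0 = 0$)
$l{\left(R \right)} = R^{2} + 2 R$ ($l{\left(R \right)} = \left(R^{2} + R\right) + R = \left(R + R^{2}\right) + R = R^{2} + 2 R$)
$g = 0$ ($g = \left(- 3 \left(2 - 3\right) - 2\right) 0 = \left(\left(-3\right) \left(-1\right) - 2\right) 0 = \left(3 - 2\right) 0 = 1 \cdot 0 = 0$)
$\left(w{\left(5 \right)} + g\right)^{2} = \left(-20 + 0\right)^{2} = \left(-20\right)^{2} = 400$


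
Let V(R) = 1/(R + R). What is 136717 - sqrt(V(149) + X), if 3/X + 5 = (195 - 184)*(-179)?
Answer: 136717 - 3*sqrt(490210)/49021 ≈ 1.3672e+5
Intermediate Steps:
V(R) = 1/(2*R)
X = -1/658 (X = 3/(-5 + (195 - 184)*(-179)) = 3/(-5 + 11*(-179)) = 3/(-5 - 1969) = 3/(-1974) = 3*(-1/1974) = -1/658 ≈ -0.0015198)
136717 - sqrt(V(149) + X) = 136717 - sqrt((1/2)/149 - 1/658) = 136717 - sqrt((1/2)*(1/149) - 1/658) = 136717 - sqrt(1/298 - 1/658) = 136717 - sqrt(90/49021) = 136717 - 3*sqrt(490210)/49021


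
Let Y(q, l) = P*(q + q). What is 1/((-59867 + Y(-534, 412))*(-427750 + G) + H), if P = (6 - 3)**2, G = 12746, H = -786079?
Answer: 1/28833276837 ≈ 3.4682e-11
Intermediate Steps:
P = 9 (P = 3**2 = 9)
Y(q, l) = 18*q (Y(q, l) = 9*(q + q) = 9*(2*q) = 18*q)
1/((-59867 + Y(-534, 412))*(-427750 + G) + H) = 1/((-59867 + 18*(-534))*(-427750 + 12746) - 786079) = 1/((-59867 - 9612)*(-415004) - 786079) = 1/(-69479*(-415004) - 786079) = 1/(28834062916 - 786079) = 1/28833276837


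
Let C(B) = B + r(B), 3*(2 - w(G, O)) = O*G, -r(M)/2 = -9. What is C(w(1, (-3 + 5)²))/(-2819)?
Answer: -56/8457 ≈ -0.0066217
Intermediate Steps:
r(M) = 18 (r(M) = -2*(-9) = 18)
w(G, O) = 2 - G*O/3 (w(G, O) = 2 - O*G/3 = 2 - G*O/3)
C(B) = 18 + B (C(B) = B + 18 = 18 + B)
C(w(1, (-3 + 5)²))/(-2819) = (18 + (2 - ⅓*1*(-3 + 5)²))/(-2819) = (18 + (2 - ⅓*1*2²))*(-1/2819) = (18 + (2 - ⅓*1*4))*(-1/2819) = (18 + (2 - 4/3))*(-1/2819) = (18 + ⅔)*(-1/2819) = (56/3)*(-1/2819) = -56/8457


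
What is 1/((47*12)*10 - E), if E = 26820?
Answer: -1/21180 ≈ -4.7214e-5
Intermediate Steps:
1/((47*12)*10 - E) = 1/((47*12)*10 - 1*26820) = 1/(564*10 - 26820) = 1/(5640 - 26820) = 1/(-21180) = -1/21180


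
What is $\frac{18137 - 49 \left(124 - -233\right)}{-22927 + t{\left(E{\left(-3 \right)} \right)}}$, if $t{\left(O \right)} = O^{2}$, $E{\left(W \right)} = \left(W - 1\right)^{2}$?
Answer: $- \frac{644}{22671} \approx -0.028406$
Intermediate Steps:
$E{\left(W \right)} = \left(-1 + W\right)^{2}$
$\frac{18137 - 49 \left(124 - -233\right)}{-22927 + t{\left(E{\left(-3 \right)} \right)}} = \frac{18137 - 49 \left(124 - -233\right)}{-22927 + \left(\left(-1 - 3\right)^{2}\right)^{2}} = \frac{18137 - 49 \left(124 + 233\right)}{-22927 + \left(\left(-4\right)^{2}\right)^{2}} = \frac{18137 - 17493}{-22927 + 16^{2}} = \frac{18137 - 17493}{-22927 + 256} = \frac{644}{-22671} = 644 \left(- \frac{1}{22671}\right) = - \frac{644}{22671}$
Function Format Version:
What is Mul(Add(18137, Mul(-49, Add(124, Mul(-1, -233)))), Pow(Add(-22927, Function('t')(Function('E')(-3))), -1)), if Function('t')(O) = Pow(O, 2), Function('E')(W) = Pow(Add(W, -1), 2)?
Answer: Rational(-644, 22671) ≈ -0.028406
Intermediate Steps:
Function('E')(W) = Pow(Add(-1, W), 2)
Mul(Add(18137, Mul(-49, Add(124, Mul(-1, -233)))), Pow(Add(-22927, Function('t')(Function('E')(-3))), -1)) = Mul(Add(18137, Mul(-49, Add(124, Mul(-1, -233)))), Pow(Add(-22927, Pow(Pow(Add(-1, -3), 2), 2)), -1)) = Mul(Add(18137, Mul(-49, Add(124, 233))), Pow(Add(-22927, Pow(Pow(-4, 2), 2)), -1)) = Mul(Add(18137, Mul(-49, 357)), Pow(Add(-22927, Pow(16, 2)), -1)) = Mul(Add(18137, -17493), Pow(Add(-22927, 256), -1)) = Mul(644, Pow(-22671, -1)) = Mul(644, Rational(-1, 22671)) = Rational(-644, 22671)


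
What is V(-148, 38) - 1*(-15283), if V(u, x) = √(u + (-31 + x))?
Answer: 15283 + I*√141 ≈ 15283.0 + 11.874*I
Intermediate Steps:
V(u, x) = √(-31 + u + x)
V(-148, 38) - 1*(-15283) = √(-31 - 148 + 38) - 1*(-15283) = √(-141) + 15283 = I*√141 + 15283 = 15283 + I*√141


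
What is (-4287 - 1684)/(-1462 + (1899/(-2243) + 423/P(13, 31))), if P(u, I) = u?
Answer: 174108389/41706356 ≈ 4.1746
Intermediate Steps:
(-4287 - 1684)/(-1462 + (1899/(-2243) + 423/P(13, 31))) = (-4287 - 1684)/(-1462 + (1899/(-2243) + 423/13)) = -5971/(-1462 + (1899*(-1/2243) + 423*(1/13))) = -5971/(-1462 + (-1899/2243 + 423/13)) = -5971/(-1462 + 924102/29159) = -5971/(-41706356/29159) = -5971*(-29159/41706356) = 174108389/41706356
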